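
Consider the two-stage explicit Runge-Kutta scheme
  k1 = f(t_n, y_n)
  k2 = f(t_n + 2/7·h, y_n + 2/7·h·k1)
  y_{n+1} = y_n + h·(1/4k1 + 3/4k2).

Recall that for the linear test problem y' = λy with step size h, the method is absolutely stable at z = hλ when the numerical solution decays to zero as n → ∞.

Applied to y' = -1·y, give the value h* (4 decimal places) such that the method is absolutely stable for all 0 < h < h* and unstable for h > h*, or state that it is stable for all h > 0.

(-4.6667,0); λ=-1 ⇒ h* = (14/3)/1 = 4.6667.

Set f=λy, z=hλ:
  k1=λy_n ⇒ h·k1=z·y_n;  k2=λ(1+2/7z)y_n ⇒ h·k2=z(1+2/7z)y_n
  y_{n+1}/y_n = 1 + 1/4z + 3/4z(1+2/7z) = 1 + z + 3/14z²
  Hence R(z) = 1 + z + 3/14z².

Find x<0 with |R(x)|<1.
x=-1.18: |R|=0.1184
R=1: x+3/14x²=0 ⇒ x=−14/3=-4.6667; min R=1−1/(4·3/14)=-0.1667>−1
Confirm numerically:
  x=-4.148: |R|=0.53898 <1
  x=-2.894: |R|=0.09931 <1
  x=-2.271: |R|=0.16583 <1
  x=-1.930: |R|=0.13181 <1
  x=-5.160: |R|=1.54549 >1
  x=-4.932: |R|=1.28042 >1
So |R|<1 on (-4.6667, 0).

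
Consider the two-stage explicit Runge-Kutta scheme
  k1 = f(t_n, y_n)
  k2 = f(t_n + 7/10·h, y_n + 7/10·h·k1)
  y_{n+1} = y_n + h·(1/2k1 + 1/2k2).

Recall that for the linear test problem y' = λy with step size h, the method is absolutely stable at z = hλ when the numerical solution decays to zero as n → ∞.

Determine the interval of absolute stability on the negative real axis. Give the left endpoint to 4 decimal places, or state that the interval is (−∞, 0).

Test eqn y'=λy, z=hλ:
  k1=λy_n ⇒ h·k1=z·y_n;  k2=λ(1+7/10z)y_n ⇒ h·k2=z(1+7/10z)y_n
  y_{n+1}/y_n = 1 + 1/2z + 1/2z(1+7/10z) = 1 + z + 7/20z²
  ⇒ R(z) = 1 + z + 7/20z².

Solve |R(x)|<1 on ℝ⁻.
x=-1.39: |R|=0.2862
R=1: x+7/20x²=0 ⇒ x=−20/7=-2.8571; min R=1−1/(4·7/20)=0.2857>−1
Confirm numerically:
  x=-2.593: |R|=0.76028 <1
  x=-2.021: |R|=0.40855 <1
  x=-1.757: |R|=0.32347 <1
  x=-1.385: |R|=0.28638 <1
  x=-3.070: |R|=1.22871 >1
  x=-3.067: |R|=1.22527 >1
  x=-2.981: |R|=1.12923 >1
So |R|<1 on (-2.8571, 0).

(-2.8571, 0).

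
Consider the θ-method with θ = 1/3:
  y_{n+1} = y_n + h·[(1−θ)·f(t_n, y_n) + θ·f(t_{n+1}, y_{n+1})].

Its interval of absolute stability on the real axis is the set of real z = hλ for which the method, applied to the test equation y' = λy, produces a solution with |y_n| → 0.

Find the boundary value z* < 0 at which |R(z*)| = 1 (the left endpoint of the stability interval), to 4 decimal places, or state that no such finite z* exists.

Set f=λy, z=hλ:
  y_{n+1} = y_n + z·[2/3·y_n + 1/3·y_{n+1}] ⇒ (1 − 1/3z)y_{n+1} = (1 + 2/3z)y_n
  R(z) = (1 + 2/3z)/(1 − 1/3z).

Need |R(x)|<1, x<0.
x=-0.65: |R|=0.4658
R=−1: 1+2/3x = −1+1/3x ⇒ -1/3x=2 ⇒ x=2/(-1/3)=-6.0000
Confirm numerically:
  x=-4.826: |R|=0.84999 <1
  x=-3.135: |R|=0.53301 <1
  x=-3.051: |R|=0.51264 <1
  x=-2.415: |R|=0.33795 <1
  x=-6.437: |R|=1.04631 >1
  x=-6.245: |R|=1.02650 >1
  x=-6.120: |R|=1.01316 >1
So |R|<1 on (-6.0000, 0).

left endpoint -6.0000.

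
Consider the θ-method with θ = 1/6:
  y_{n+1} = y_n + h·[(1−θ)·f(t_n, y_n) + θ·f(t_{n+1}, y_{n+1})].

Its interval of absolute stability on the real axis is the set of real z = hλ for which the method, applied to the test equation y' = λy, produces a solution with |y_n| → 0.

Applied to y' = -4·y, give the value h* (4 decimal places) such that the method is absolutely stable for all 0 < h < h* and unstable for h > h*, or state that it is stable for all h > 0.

(-3.0000,0); λ=-4 ⇒ h* = (3)/4 = 0.7500.

On y'=λy, z=hλ:
  y_{n+1} = y_n + z·[5/6·y_n + 1/6·y_{n+1}] ⇒ (1 − 1/6z)y_{n+1} = (1 + 5/6z)y_n
  ⇒ R(z) = (1 + 5/6z)/(1 − 1/6z).

Solve |R(x)|<1 on ℝ⁻.
x=-1.3: |R|=0.0685
R=−1: 1+5/6x = −1+1/6x ⇒ -2/3x=2 ⇒ x=2/(-2/3)=-3.0000
Confirm numerically:
  x=-2.136: |R|=0.57522 <1
  x=-1.869: |R|=0.42509 <1
  x=-1.336: |R|=0.09269 <1
  x=-1.306: |R|=0.07254 <1
  x=-3.303: |R|=1.13028 >1
  x=-3.072: |R|=1.03175 >1
So |R|<1 on (-3.0000, 0).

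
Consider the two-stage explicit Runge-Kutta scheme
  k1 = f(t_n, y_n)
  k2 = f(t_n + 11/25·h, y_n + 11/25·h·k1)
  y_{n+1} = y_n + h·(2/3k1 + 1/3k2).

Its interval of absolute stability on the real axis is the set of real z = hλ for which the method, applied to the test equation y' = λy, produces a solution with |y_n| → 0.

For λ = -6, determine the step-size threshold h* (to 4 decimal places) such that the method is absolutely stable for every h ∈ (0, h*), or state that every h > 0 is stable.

(-6.8182,0); λ=-6 ⇒ h* = (75/11)/6 = 1.1364.

Set f=λy, z=hλ:
  k1=λy_n ⇒ h·k1=z·y_n;  k2=λ(1+11/25z)y_n ⇒ h·k2=z(1+11/25z)y_n
  y_{n+1}/y_n = 1 + 2/3z + 1/3z(1+11/25z) = 1 + z + 11/75z²
  ⇒ R(z) = 1 + z + 11/75z².

Need |R(x)|<1, x<0.
x=-1.38: |R|=0.1007
R=1: x+11/75x²=0 ⇒ x=−75/11=-6.8182; min R=1−1/(4·11/75)=-0.7045>−1
Confirm numerically:
  x=-5.645: |R|=0.02868 <1
  x=-4.779: |R|=0.42930 <1
  x=-3.150: |R|=0.69470 <1
  x=-2.730: |R|=0.63691 <1
  x=-6.971: |R|=1.15624 >1
  x=-6.934: |R|=1.11779 >1
Stable set (-6.8182, 0).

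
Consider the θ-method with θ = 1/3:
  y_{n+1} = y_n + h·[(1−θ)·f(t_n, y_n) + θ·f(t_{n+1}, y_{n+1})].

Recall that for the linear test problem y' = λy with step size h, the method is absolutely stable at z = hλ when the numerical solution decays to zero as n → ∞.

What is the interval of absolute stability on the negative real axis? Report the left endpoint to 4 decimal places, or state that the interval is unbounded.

Set f=λy, z=hλ:
  y_{n+1} = y_n + z·[2/3·y_n + 1/3·y_{n+1}] ⇒ (1 − 1/3z)y_{n+1} = (1 + 2/3z)y_n
  so R(z) = (1 + 2/3z)/(1 − 1/3z).

Solve |R(x)|<1 on ℝ⁻.
x=-1.23: |R|=0.1277
R=−1: 1+2/3x = −1+1/3x ⇒ -1/3x=2 ⇒ x=2/(-1/3)=-6.0000
Confirm numerically:
  x=-5.056: |R|=0.88282 <1
  x=-4.194: |R|=0.74896 <1
  x=-4.051: |R|=0.72359 <1
  x=-6.167: |R|=1.01822 >1
  x=-6.131: |R|=1.01435 >1
  x=-6.077: |R|=1.00848 >1
So |R|<1 on (-6.0000, 0).

z∈(-6.0000,0).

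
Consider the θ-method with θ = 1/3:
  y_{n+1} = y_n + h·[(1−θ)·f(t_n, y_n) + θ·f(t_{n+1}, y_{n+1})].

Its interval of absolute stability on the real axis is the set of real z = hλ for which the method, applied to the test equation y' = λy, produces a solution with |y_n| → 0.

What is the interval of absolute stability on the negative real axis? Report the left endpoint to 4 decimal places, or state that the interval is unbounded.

z∈(-6.0000,0).

Test eqn y'=λy, z=hλ:
  y_{n+1} = y_n + z·[2/3·y_n + 1/3·y_{n+1}] ⇒ (1 − 1/3z)y_{n+1} = (1 + 2/3z)y_n
  ⇒ R(z) = (1 + 2/3z)/(1 − 1/3z).

Solve |R(x)|<1 on ℝ⁻.
x=-0.57: |R|=0.5210
R=−1: 1+2/3x = −1+1/3x ⇒ -1/3x=2 ⇒ x=2/(-1/3)=-6.0000
Confirm numerically:
  x=-5.752: |R|=0.97166 <1
  x=-4.146: |R|=0.74055 <1
  x=-3.229: |R|=0.55515 <1
  x=-3.193: |R|=0.54675 <1
  x=-6.509: |R|=1.05353 >1
  x=-6.428: |R|=1.04540 >1
Stable set (-6.0000, 0).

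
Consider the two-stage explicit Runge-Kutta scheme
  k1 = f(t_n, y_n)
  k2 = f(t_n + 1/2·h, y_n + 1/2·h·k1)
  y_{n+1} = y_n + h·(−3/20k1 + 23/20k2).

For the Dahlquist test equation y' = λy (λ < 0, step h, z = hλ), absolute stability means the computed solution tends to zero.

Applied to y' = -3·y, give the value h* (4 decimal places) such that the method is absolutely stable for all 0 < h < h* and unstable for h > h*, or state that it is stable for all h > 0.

(-1.7391,0); λ=-3 ⇒ h* = (40/23)/3 = 0.5797.

Test eqn y'=λy, z=hλ:
  k1=λy_n ⇒ h·k1=z·y_n;  k2=λ(1+1/2z)y_n ⇒ h·k2=z(1+1/2z)y_n
  y_{n+1}/y_n = 1 − 3/20z + 23/20z(1+1/2z) = 1 + z + 23/40z²
  so R(z) = 1 + z + 23/40z².

Boundary: |R(x)|=1, x<0.
x=-0.76: |R|=0.5721
R=1: x+23/40x²=0 ⇒ x=−40/23=-1.7391; min R=1−1/(4·23/40)=0.5652>−1
Confirm numerically:
  x=-1.357: |R|=0.70183 <1
  x=-1.242: |R|=0.64497 <1
  x=-1.220: |R|=0.63583 <1
  x=-1.101: |R|=0.59602 <1
  x=-2.307: |R|=1.75329 >1
  x=-2.250: |R|=1.66094 >1
  x=-1.802: |R|=1.06514 >1
Stable set (-1.7391, 0).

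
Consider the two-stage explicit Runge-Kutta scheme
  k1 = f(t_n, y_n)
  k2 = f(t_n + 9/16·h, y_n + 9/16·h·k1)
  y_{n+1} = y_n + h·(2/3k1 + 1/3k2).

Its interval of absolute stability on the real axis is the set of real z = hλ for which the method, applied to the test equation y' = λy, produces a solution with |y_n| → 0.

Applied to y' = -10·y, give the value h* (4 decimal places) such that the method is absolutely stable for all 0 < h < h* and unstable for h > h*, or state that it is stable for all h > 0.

(-5.3333,0); λ=-10 ⇒ h* = (16/3)/10 = 0.5333.

With y'=λy (z=hλ):
  k1=λy_n ⇒ h·k1=z·y_n;  k2=λ(1+9/16z)y_n ⇒ h·k2=z(1+9/16z)y_n
  y_{n+1}/y_n = 1 + 2/3z + 1/3z(1+9/16z) = 1 + z + 3/16z²
  ⇒ R(z) = 1 + z + 3/16z².

Need |R(x)|<1, x<0.
x=-1.74: |R|=0.1723
R=1: x+3/16x²=0 ⇒ x=−16/3=-5.3333; min R=1−1/(4·3/16)=-0.3333>−1
Confirm numerically:
  x=-5.121: |R|=0.79612 <1
  x=-4.782: |R|=0.50566 <1
  x=-2.327: |R|=0.31170 <1
  x=-5.920: |R|=1.65120 >1
  x=-5.919: |R|=1.64998 >1
  x=-5.378: |R|=1.04504 >1
Interval (-5.3333, 0).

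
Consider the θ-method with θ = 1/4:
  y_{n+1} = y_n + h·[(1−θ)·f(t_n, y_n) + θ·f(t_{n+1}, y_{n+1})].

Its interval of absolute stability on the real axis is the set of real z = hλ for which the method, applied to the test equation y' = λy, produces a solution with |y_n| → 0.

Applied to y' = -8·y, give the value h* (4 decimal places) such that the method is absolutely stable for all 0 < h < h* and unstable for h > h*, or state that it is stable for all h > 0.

On y'=λy, z=hλ:
  y_{n+1} = y_n + z·[3/4·y_n + 1/4·y_{n+1}] ⇒ (1 − 1/4z)y_{n+1} = (1 + 3/4z)y_n
  R(z) = (1 + 3/4z)/(1 − 1/4z).

Need |R(x)|<1, x<0.
x=-1.14: |R|=0.1128
R=−1: 1+3/4x = −1+1/4x ⇒ -1/2x=2 ⇒ x=2/(-1/2)=-4.0000
Confirm numerically:
  x=-3.168: |R|=0.76786 <1
  x=-2.574: |R|=0.56617 <1
  x=-2.185: |R|=0.41310 <1
  x=-4.495: |R|=1.11654 >1
  x=-4.149: |R|=1.03657 >1
So |R|<1 on (-4.0000, 0).

(-4.0000,0); λ=-8 ⇒ h* = (4)/8 = 0.5000.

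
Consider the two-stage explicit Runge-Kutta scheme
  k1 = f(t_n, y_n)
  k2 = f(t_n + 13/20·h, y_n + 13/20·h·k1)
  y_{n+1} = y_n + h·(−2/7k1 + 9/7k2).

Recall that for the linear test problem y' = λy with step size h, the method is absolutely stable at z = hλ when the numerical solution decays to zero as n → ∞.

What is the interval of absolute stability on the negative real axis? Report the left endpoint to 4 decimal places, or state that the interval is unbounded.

(-1.1966, 0).

Test eqn y'=λy, z=hλ:
  k1=λy_n ⇒ h·k1=z·y_n;  k2=λ(1+13/20z)y_n ⇒ h·k2=z(1+13/20z)y_n
  y_{n+1}/y_n = 1 − 2/7z + 9/7z(1+13/20z) = 1 + z + 117/140z²
  so R(z) = 1 + z + 117/140z².

Find x<0 with |R(x)|<1.
x=-1.45: |R|=1.3071
R=1: x+117/140x²=0 ⇒ x=−140/117=-1.1966; min R=1−1/(4·117/140)=0.7009>−1
Confirm numerically:
  x=-1.007: |R|=0.84046 <1
  x=-0.799: |R|=0.73452 <1
  x=-0.529: |R|=0.70487 <1
  x=-1.762: |R|=1.83260 >1
  x=-1.596: |R|=1.53274 >1
  x=-1.439: |R|=1.29153 >1
Interval (-1.1966, 0).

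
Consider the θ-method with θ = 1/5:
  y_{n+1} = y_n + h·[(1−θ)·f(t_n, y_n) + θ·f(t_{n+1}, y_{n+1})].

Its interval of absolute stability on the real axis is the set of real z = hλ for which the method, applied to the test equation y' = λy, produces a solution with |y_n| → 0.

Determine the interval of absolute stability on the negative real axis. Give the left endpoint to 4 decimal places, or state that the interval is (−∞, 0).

Test eqn y'=λy, z=hλ:
  y_{n+1} = y_n + z·[4/5·y_n + 1/5·y_{n+1}] ⇒ (1 − 1/5z)y_{n+1} = (1 + 4/5z)y_n
  ⇒ R(z) = (1 + 4/5z)/(1 − 1/5z).

Need |R(x)|<1, x<0.
x=-1.02: |R|=0.1528
R=−1: 1+4/5x = −1+1/5x ⇒ -3/5x=2 ⇒ x=2/(-3/5)=-3.3333
Confirm numerically:
  x=-2.810: |R|=0.79898 <1
  x=-2.802: |R|=0.79569 <1
  x=-2.579: |R|=0.70141 <1
  x=-1.523: |R|=0.16741 <1
  x=-3.869: |R|=1.18119 >1
  x=-3.698: |R|=1.12578 >1
  x=-3.442: |R|=1.03862 >1
Interval (-3.3333, 0).

z∈(-3.3333,0).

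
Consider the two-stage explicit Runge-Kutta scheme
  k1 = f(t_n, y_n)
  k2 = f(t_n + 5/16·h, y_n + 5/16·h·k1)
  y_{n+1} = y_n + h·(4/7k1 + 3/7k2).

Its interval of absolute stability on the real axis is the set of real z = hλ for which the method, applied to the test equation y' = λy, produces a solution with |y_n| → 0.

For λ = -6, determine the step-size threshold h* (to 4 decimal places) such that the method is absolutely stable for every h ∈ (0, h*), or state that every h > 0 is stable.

Test eqn y'=λy, z=hλ:
  k1=λy_n ⇒ h·k1=z·y_n;  k2=λ(1+5/16z)y_n ⇒ h·k2=z(1+5/16z)y_n
  y_{n+1}/y_n = 1 + 4/7z + 3/7z(1+5/16z) = 1 + z + 15/112z²
  R(z) = 1 + z + 15/112z².

Solve |R(x)|<1 on ℝ⁻.
x=-1.37: |R|=0.1186
R=1: x+15/112x²=0 ⇒ x=−112/15=-7.4667; min R=1−1/(4·15/112)=-0.8667>−1
Confirm numerically:
  x=-7.415: |R|=0.94869 <1
  x=-5.548: |R|=0.42564 <1
  x=-5.116: |R|=0.61063 <1
  x=-7.737: |R|=1.28012 >1
  x=-7.598: |R|=1.13364 >1
Stable set (-7.4667, 0).

(-7.4667,0); λ=-6 ⇒ h* = (112/15)/6 = 1.2444.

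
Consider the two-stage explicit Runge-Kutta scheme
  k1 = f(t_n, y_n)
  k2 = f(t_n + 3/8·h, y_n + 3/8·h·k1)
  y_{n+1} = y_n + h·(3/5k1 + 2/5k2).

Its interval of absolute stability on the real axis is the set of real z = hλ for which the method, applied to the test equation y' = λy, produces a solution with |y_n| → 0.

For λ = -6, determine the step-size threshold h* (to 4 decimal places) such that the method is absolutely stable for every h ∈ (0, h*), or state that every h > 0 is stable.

(-6.6667,0); λ=-6 ⇒ h* = (20/3)/6 = 1.1111.

Test eqn y'=λy, z=hλ:
  k1=λy_n ⇒ h·k1=z·y_n;  k2=λ(1+3/8z)y_n ⇒ h·k2=z(1+3/8z)y_n
  y_{n+1}/y_n = 1 + 3/5z + 2/5z(1+3/8z) = 1 + z + 3/20z²
  R(z) = 1 + z + 3/20z².

Boundary: |R(x)|=1, x<0.
x=-1.46: |R|=0.1403
R=1: x+3/20x²=0 ⇒ x=−20/3=-6.6667; min R=1−1/(4·3/20)=-0.6667>−1
Confirm numerically:
  x=-6.022: |R|=0.41767 <1
  x=-4.461: |R|=0.47592 <1
  x=-2.694: |R|=0.60535 <1
  x=-7.180: |R|=1.55286 >1
  x=-6.958: |R|=1.30406 >1
Interval (-6.6667, 0).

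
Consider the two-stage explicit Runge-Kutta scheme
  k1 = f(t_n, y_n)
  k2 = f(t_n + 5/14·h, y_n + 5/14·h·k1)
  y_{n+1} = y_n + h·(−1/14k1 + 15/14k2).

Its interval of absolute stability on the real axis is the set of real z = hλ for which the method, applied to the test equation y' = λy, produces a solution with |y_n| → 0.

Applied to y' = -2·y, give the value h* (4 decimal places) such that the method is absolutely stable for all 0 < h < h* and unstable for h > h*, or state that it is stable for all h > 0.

(-2.6133,0); λ=-2 ⇒ h* = (196/75)/2 = 1.3067.

On y'=λy, z=hλ:
  k1=λy_n ⇒ h·k1=z·y_n;  k2=λ(1+5/14z)y_n ⇒ h·k2=z(1+5/14z)y_n
  y_{n+1}/y_n = 1 − 1/14z + 15/14z(1+5/14z) = 1 + z + 75/196z²
  R(z) = 1 + z + 75/196z².

Boundary: |R(x)|=1, x<0.
x=-1.27: |R|=0.3472
R=1: x+75/196x²=0 ⇒ x=−196/75=-2.6133; min R=1−1/(4·75/196)=0.3467>−1
Confirm numerically:
  x=-1.938: |R|=0.49919 <1
  x=-1.750: |R|=0.42187 <1
  x=-1.527: |R|=0.36524 <1
  x=-1.400: |R|=0.35000 <1
  x=-3.031: |R|=1.48442 >1
  x=-3.012: |R|=1.45948 >1
  x=-3.003: |R|=1.44777 >1
Stable set (-2.6133, 0).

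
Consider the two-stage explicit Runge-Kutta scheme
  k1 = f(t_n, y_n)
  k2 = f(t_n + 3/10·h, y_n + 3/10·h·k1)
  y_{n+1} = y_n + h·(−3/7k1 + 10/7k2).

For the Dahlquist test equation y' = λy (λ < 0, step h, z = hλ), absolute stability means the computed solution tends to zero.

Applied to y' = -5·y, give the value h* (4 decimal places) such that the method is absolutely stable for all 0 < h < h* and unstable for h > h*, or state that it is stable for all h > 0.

(-2.3333,0); λ=-5 ⇒ h* = (7/3)/5 = 0.4667.

On y'=λy, z=hλ:
  k1=λy_n ⇒ h·k1=z·y_n;  k2=λ(1+3/10z)y_n ⇒ h·k2=z(1+3/10z)y_n
  y_{n+1}/y_n = 1 − 3/7z + 10/7z(1+3/10z) = 1 + z + 3/7z²
  ⇒ R(z) = 1 + z + 3/7z².

Boundary: |R(x)|=1, x<0.
x=-1.16: |R|=0.4167
R=1: x+3/7x²=0 ⇒ x=−7/3=-2.3333; min R=1−1/(4·3/7)=0.4167>−1
Confirm numerically:
  x=-2.099: |R|=0.78920 <1
  x=-1.497: |R|=0.46343 <1
  x=-1.220: |R|=0.41789 <1
  x=-2.811: |R|=1.57545 >1
  x=-2.610: |R|=1.30947 >1
  x=-2.505: |R|=1.18430 >1
Interval (-2.3333, 0).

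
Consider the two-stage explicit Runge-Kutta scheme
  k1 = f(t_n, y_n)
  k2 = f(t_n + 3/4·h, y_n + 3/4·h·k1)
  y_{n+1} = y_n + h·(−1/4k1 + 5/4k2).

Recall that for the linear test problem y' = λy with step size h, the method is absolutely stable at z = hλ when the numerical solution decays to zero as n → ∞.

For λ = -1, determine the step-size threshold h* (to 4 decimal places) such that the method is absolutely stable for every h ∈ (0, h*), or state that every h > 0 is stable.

(-1.0667,0); λ=-1 ⇒ h* = (16/15)/1 = 1.0667.

On y'=λy, z=hλ:
  k1=λy_n ⇒ h·k1=z·y_n;  k2=λ(1+3/4z)y_n ⇒ h·k2=z(1+3/4z)y_n
  y_{n+1}/y_n = 1 − 1/4z + 5/4z(1+3/4z) = 1 + z + 15/16z²
  R(z) = 1 + z + 15/16z².

Need |R(x)|<1, x<0.
x=-1.22: |R|=1.1754
R=1: x+15/16x²=0 ⇒ x=−16/15=-1.0667; min R=1−1/(4·15/16)=0.7333>−1
Confirm numerically:
  x=-0.822: |R|=0.81145 <1
  x=-0.568: |R|=0.73446 <1
  x=-0.517: |R|=0.73358 <1
  x=-1.598: |R|=1.79600 >1
  x=-1.298: |R|=1.28150 >1
  x=-1.107: |R|=1.04186 >1
Interval (-1.0667, 0).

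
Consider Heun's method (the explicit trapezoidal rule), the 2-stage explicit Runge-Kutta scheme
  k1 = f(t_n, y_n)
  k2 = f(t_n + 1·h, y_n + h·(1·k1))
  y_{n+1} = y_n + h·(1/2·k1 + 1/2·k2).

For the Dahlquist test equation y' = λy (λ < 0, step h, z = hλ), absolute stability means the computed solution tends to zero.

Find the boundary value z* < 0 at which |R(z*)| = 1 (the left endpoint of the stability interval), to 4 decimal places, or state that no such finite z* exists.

z* = -2.0000.

With y'=λy (z=hλ):
  order 2, 2-stage ⇒ R(z)=1+z+z^2/2
  (e.g. R(-0.53)=0.61045, |R|=0.61045)

Need |R(x)|<1, x<0.
x=-0.53: |R|=0.6104
|R(-2.2)|=1.2200 |R(-1.88)|=0.8872 |R(-1.44)|=0.5968
Bisect:
  x_lo=-2.8067 |R|=2.1322  x_hi=-0.3995 |R|=0.6803
  mid=-1.60310 |R|=0.68187 →hi
  mid=-2.20492 |R|=1.22592 →lo
  mid=-1.90401 |R|=0.90862 →hi
  mid=-2.05447 |R|=1.05595 →lo
  mid=-1.97924 |R|=0.97946 →hi
  mid=-2.01685 |R|=1.01700 →lo
  mid=-1.99805 |R|=0.99805 →hi
  mid=-2.00745 |R|=1.00748 →lo
  mid=-2.00275 |R|=1.00275 →lo
  ...
  [-2.00010,-1.99996] ⇒ x*=-2.0000
Interval (-2.0000, 0).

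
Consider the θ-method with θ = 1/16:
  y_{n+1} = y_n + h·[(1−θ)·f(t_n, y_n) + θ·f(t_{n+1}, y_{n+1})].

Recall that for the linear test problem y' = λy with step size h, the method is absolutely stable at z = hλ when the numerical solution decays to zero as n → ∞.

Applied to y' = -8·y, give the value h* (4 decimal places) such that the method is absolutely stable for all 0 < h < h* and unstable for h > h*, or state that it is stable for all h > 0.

Test eqn y'=λy, z=hλ:
  y_{n+1} = y_n + z·[15/16·y_n + 1/16·y_{n+1}] ⇒ (1 − 1/16z)y_{n+1} = (1 + 15/16z)y_n
  R(z) = (1 + 15/16z)/(1 − 1/16z).

Boundary: |R(x)|=1, x<0.
x=-1.8: |R|=0.6180
R=−1: 1+15/16x = −1+1/16x ⇒ -7/8x=2 ⇒ x=2/(-7/8)=-2.2857
Confirm numerically:
  x=-1.998: |R|=0.77620 <1
  x=-1.930: |R|=0.72225 <1
  x=-1.231: |R|=0.14306 <1
  x=-1.099: |R|=0.02836 <1
  x=-2.571: |R|=1.21507 >1
  x=-2.555: |R|=1.20318 >1
So |R|<1 on (-2.2857, 0).

(-2.2857,0); λ=-8 ⇒ h* = (16/7)/8 = 0.2857.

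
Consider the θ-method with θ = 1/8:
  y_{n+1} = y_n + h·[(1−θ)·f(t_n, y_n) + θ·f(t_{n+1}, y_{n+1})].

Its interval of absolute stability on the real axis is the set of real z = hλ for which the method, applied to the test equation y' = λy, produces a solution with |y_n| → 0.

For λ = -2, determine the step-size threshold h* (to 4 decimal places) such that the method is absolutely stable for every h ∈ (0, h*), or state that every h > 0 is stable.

(-2.6667,0); λ=-2 ⇒ h* = (8/3)/2 = 1.3333.

On y'=λy, z=hλ:
  y_{n+1} = y_n + z·[7/8·y_n + 1/8·y_{n+1}] ⇒ (1 − 1/8z)y_{n+1} = (1 + 7/8z)y_n
  ⇒ R(z) = (1 + 7/8z)/(1 − 1/8z).

Solve |R(x)|<1 on ℝ⁻.
x=-1.73: |R|=0.4224
R=−1: 1+7/8x = −1+1/8x ⇒ -3/4x=2 ⇒ x=2/(-3/4)=-2.6667
Confirm numerically:
  x=-2.367: |R|=0.82657 <1
  x=-1.468: |R|=0.24039 <1
  x=-1.155: |R|=0.00928 <1
  x=-3.048: |R|=1.20710 >1
  x=-2.713: |R|=1.02595 >1
So |R|<1 on (-2.6667, 0).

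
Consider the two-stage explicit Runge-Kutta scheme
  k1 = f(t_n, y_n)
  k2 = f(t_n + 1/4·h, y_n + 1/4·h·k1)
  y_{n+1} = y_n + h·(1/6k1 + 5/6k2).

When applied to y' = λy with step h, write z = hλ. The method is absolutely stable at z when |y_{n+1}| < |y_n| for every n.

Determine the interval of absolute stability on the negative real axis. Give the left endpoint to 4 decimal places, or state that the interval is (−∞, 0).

Set f=λy, z=hλ:
  k1=λy_n ⇒ h·k1=z·y_n;  k2=λ(1+1/4z)y_n ⇒ h·k2=z(1+1/4z)y_n
  y_{n+1}/y_n = 1 + 1/6z + 5/6z(1+1/4z) = 1 + z + 5/24z²
  ⇒ R(z) = 1 + z + 5/24z².

Boundary: |R(x)|=1, x<0.
x=-0.33: |R|=0.6927
R=1: x+5/24x²=0 ⇒ x=−24/5=-4.8000; min R=1−1/(4·5/24)=-0.2000>−1
Confirm numerically:
  x=-4.642: |R|=0.84720 <1
  x=-4.358: |R|=0.59870 <1
  x=-3.579: |R|=0.08959 <1
  x=-3.418: |R|=0.01590 <1
  x=-5.107: |R|=1.32664 >1
  x=-4.851: |R|=1.05154 >1
Stable set (-4.8000, 0).

z∈(-4.8000,0).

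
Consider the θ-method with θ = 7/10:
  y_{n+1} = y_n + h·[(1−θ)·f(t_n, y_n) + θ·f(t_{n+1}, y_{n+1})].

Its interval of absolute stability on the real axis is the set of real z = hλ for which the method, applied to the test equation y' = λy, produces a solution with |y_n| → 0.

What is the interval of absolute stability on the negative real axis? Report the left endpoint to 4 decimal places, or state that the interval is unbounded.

Test eqn y'=λy, z=hλ:
  y_{n+1} = y_n + z·[3/10·y_n + 7/10·y_{n+1}] ⇒ (1 − 7/10z)y_{n+1} = (1 + 3/10z)y_n
  Hence R(z) = (1 + 3/10z)/(1 − 7/10z).

Find x<0 with |R(x)|<1.
x=-1.62: |R|=0.2409
x=-2: |R|=0.1667
x=-10: |R|=0.2500
x=-100: |R|=0.4085
θ=7/10≥1/2 ⇒ |1+3/10x|<|1−7/10x| ∀x<0 ⇒ unbounded interval.

unbounded; (−∞, 0).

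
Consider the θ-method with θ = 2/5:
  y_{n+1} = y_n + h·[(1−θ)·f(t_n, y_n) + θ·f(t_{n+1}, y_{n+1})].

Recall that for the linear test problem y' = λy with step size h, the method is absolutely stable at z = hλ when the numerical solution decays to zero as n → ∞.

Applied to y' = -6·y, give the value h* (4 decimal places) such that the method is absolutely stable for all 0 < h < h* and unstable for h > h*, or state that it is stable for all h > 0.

(-10.0000,0); λ=-6 ⇒ h* = (10)/6 = 1.6667.

Set f=λy, z=hλ:
  y_{n+1} = y_n + z·[3/5·y_n + 2/5·y_{n+1}] ⇒ (1 − 2/5z)y_{n+1} = (1 + 3/5z)y_n
  ⇒ R(z) = (1 + 3/5z)/(1 − 2/5z).

Find x<0 with |R(x)|<1.
x=-1.45: |R|=0.0823
R=−1: 1+3/5x = −1+2/5x ⇒ -1/5x=2 ⇒ x=2/(-1/5)=-10.0000
Confirm numerically:
  x=-9.902: |R|=0.99605 <1
  x=-7.651: |R|=0.88430 <1
  x=-7.464: |R|=0.87274 <1
  x=-10.547: |R|=1.02096 >1
  x=-10.302: |R|=1.01180 >1
  x=-10.096: |R|=1.00381 >1
So |R|<1 on (-10.0000, 0).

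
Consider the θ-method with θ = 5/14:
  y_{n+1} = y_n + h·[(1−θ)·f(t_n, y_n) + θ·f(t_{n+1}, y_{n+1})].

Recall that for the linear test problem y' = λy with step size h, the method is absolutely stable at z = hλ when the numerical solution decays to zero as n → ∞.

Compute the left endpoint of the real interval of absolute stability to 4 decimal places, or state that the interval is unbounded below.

With y'=λy (z=hλ):
  y_{n+1} = y_n + z·[9/14·y_n + 5/14·y_{n+1}] ⇒ (1 − 5/14z)y_{n+1} = (1 + 9/14z)y_n
  ⇒ R(z) = (1 + 9/14z)/(1 − 5/14z).

Find x<0 with |R(x)|<1.
x=-0.35: |R|=0.6889
R=−1: 1+9/14x = −1+5/14x ⇒ -2/7x=2 ⇒ x=2/(-2/7)=-7.0000
Confirm numerically:
  x=-6.613: |R|=0.96711 <1
  x=-6.448: |R|=0.95225 <1
  x=-5.881: |R|=0.89688 <1
  x=-3.895: |R|=0.62898 <1
  x=-7.414: |R|=1.03243 >1
  x=-7.404: |R|=1.03167 >1
So |R|<1 on (-7.0000, 0).

z* = -7.0000.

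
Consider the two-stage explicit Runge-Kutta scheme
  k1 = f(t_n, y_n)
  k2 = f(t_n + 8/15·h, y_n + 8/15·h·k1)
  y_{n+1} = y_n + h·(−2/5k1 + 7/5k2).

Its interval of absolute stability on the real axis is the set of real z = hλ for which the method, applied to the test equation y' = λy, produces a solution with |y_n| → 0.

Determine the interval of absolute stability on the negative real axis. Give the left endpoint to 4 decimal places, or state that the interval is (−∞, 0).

(-1.3393, 0).

On y'=λy, z=hλ:
  k1=λy_n ⇒ h·k1=z·y_n;  k2=λ(1+8/15z)y_n ⇒ h·k2=z(1+8/15z)y_n
  y_{n+1}/y_n = 1 − 2/5z + 7/5z(1+8/15z) = 1 + z + 56/75z²
  R(z) = 1 + z + 56/75z².

Solve |R(x)|<1 on ℝ⁻.
x=-1.11: |R|=0.8100
R=1: x+56/75x²=0 ⇒ x=−75/56=-1.3393; min R=1−1/(4·56/75)=0.6652>−1
Confirm numerically:
  x=-1.282: |R|=0.94516 <1
  x=-1.023: |R|=0.75841 <1
  x=-1.002: |R|=0.74766 <1
  x=-1.939: |R|=1.86826 >1
  x=-1.875: |R|=1.75000 >1
  x=-1.378: |R|=1.03983 >1
Interval (-1.3393, 0).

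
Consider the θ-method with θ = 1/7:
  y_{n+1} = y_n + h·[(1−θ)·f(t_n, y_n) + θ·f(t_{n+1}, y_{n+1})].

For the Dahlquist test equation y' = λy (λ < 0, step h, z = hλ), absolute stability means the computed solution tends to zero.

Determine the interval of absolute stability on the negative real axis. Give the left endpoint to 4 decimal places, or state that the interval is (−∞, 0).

(-2.8000, 0).

With y'=λy (z=hλ):
  y_{n+1} = y_n + z·[6/7·y_n + 1/7·y_{n+1}] ⇒ (1 − 1/7z)y_{n+1} = (1 + 6/7z)y_n
  so R(z) = (1 + 6/7z)/(1 − 1/7z).

Need |R(x)|<1, x<0.
x=-0.7: |R|=0.3636
R=−1: 1+6/7x = −1+1/7x ⇒ -5/7x=2 ⇒ x=2/(-5/7)=-2.8000
Confirm numerically:
  x=-1.877: |R|=0.48012 <1
  x=-1.850: |R|=0.46328 <1
  x=-1.789: |R|=0.42485 <1
  x=-3.156: |R|=1.17527 >1
  x=-2.959: |R|=1.07983 >1
  x=-2.924: |R|=1.06247 >1
So |R|<1 on (-2.8000, 0).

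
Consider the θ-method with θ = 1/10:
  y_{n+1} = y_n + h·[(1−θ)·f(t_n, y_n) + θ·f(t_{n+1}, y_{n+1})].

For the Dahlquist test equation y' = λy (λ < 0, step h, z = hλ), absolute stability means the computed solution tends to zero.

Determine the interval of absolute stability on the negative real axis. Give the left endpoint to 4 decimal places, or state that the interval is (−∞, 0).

Test eqn y'=λy, z=hλ:
  y_{n+1} = y_n + z·[9/10·y_n + 1/10·y_{n+1}] ⇒ (1 − 1/10z)y_{n+1} = (1 + 9/10z)y_n
  Hence R(z) = (1 + 9/10z)/(1 − 1/10z).

Find x<0 with |R(x)|<1.
x=-1.42: |R|=0.2434
R=−1: 1+9/10x = −1+1/10x ⇒ -4/5x=2 ⇒ x=2/(-4/5)=-2.5000
Confirm numerically:
  x=-2.348: |R|=0.90152 <1
  x=-2.044: |R|=0.69711 <1
  x=-1.949: |R|=0.63110 <1
  x=-1.149: |R|=0.03059 <1
  x=-3.057: |R|=1.34127 >1
  x=-2.992: |R|=1.30296 >1
  x=-2.948: |R|=1.27680 >1
Stable set (-2.5000, 0).

z∈(-2.5000,0).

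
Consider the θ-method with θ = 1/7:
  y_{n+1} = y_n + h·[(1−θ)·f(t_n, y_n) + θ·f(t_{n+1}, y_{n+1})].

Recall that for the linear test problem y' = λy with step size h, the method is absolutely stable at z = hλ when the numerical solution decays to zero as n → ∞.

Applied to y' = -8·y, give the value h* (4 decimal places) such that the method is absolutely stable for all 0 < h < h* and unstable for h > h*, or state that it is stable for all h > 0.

(-2.8000,0); λ=-8 ⇒ h* = (14/5)/8 = 0.3500.

With y'=λy (z=hλ):
  y_{n+1} = y_n + z·[6/7·y_n + 1/7·y_{n+1}] ⇒ (1 − 1/7z)y_{n+1} = (1 + 6/7z)y_n
  R(z) = (1 + 6/7z)/(1 − 1/7z).

Boundary: |R(x)|=1, x<0.
x=-1.19: |R|=0.0171
R=−1: 1+6/7x = −1+1/7x ⇒ -5/7x=2 ⇒ x=2/(-5/7)=-2.8000
Confirm numerically:
  x=-2.526: |R|=0.85618 <1
  x=-1.770: |R|=0.41277 <1
  x=-1.330: |R|=0.11765 <1
  x=-3.016: |R|=1.10783 >1
  x=-2.894: |R|=1.04750 >1
Interval (-2.8000, 0).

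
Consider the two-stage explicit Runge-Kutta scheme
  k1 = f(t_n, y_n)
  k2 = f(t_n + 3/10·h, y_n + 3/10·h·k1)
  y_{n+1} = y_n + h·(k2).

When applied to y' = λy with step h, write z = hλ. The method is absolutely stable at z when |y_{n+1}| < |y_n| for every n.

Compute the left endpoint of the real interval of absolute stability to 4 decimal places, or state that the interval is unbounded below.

With y'=λy (z=hλ):
  k1=λy_n ⇒ h·k1=z·y_n;  k2=λ(1+3/10z)y_n ⇒ h·k2=z(1+3/10z)y_n
  y_{n+1}/y_n = 1 + z(1+3/10z) = 1 + z + 3/10z²
  R(z) = 1 + z + 3/10z².

Solve |R(x)|<1 on ℝ⁻.
x=-1.71: |R|=0.1672
R=1: x+3/10x²=0 ⇒ x=−10/3=-3.3333; min R=1−1/(4·3/10)=0.1667>−1
Confirm numerically:
  x=-3.076: |R|=0.76253 <1
  x=-2.264: |R|=0.27371 <1
  x=-2.096: |R|=0.22196 <1
  x=-1.966: |R|=0.19355 <1
  x=-3.912: |R|=1.67912 >1
  x=-3.410: |R|=1.07843 >1
Stable set (-3.3333, 0).

z* = -3.3333.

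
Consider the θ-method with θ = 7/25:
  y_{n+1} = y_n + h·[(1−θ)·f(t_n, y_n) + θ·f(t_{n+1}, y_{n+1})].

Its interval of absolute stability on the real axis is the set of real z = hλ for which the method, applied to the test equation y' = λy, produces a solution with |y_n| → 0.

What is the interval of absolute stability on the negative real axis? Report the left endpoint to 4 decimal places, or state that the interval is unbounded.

(-4.5455, 0).

Set f=λy, z=hλ:
  y_{n+1} = y_n + z·[18/25·y_n + 7/25·y_{n+1}] ⇒ (1 − 7/25z)y_{n+1} = (1 + 18/25z)y_n
  ⇒ R(z) = (1 + 18/25z)/(1 − 7/25z).

Find x<0 with |R(x)|<1.
x=-1.53: |R|=0.0711
R=−1: 1+18/25x = −1+7/25x ⇒ -11/25x=2 ⇒ x=2/(-11/25)=-4.5455
Confirm numerically:
  x=-3.701: |R|=0.81753 <1
  x=-3.366: |R|=0.73284 <1
  x=-1.932: |R|=0.25376 <1
  x=-4.712: |R|=1.03159 >1
  x=-4.621: |R|=1.01449 >1
Stable set (-4.5455, 0).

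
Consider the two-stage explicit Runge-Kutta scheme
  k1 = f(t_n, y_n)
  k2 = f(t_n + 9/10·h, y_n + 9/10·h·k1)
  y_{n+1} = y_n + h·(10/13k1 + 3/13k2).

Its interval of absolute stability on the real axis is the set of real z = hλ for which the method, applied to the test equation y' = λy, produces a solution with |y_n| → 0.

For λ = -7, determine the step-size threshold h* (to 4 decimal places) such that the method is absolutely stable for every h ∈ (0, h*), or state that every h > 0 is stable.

(-4.8148,0); λ=-7 ⇒ h* = (130/27)/7 = 0.6878.

Test eqn y'=λy, z=hλ:
  k1=λy_n ⇒ h·k1=z·y_n;  k2=λ(1+9/10z)y_n ⇒ h·k2=z(1+9/10z)y_n
  y_{n+1}/y_n = 1 + 10/13z + 3/13z(1+9/10z) = 1 + z + 27/130z²
  so R(z) = 1 + z + 27/130z².

Boundary: |R(x)|=1, x<0.
x=-0.47: |R|=0.5759
R=1: x+27/130x²=0 ⇒ x=−130/27=-4.8148; min R=1−1/(4·27/130)=-0.2037>−1
Confirm numerically:
  x=-4.620: |R|=0.81307 <1
  x=-3.661: |R|=0.12268 <1
  x=-3.115: |R|=0.09971 <1
  x=-2.908: |R|=0.15166 <1
  x=-4.902: |R|=1.08876 >1
  x=-4.888: |R|=1.07430 >1
So |R|<1 on (-4.8148, 0).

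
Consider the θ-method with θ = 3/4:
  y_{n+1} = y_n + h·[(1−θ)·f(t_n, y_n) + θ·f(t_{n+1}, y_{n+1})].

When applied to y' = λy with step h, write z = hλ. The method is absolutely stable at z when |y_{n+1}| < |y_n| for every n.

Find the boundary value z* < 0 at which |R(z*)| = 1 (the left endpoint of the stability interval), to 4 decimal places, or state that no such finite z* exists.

unbounded; (−∞, 0).

On y'=λy, z=hλ:
  y_{n+1} = y_n + z·[1/4·y_n + 3/4·y_{n+1}] ⇒ (1 − 3/4z)y_{n+1} = (1 + 1/4z)y_n
  Hence R(z) = (1 + 1/4z)/(1 − 3/4z).

Need |R(x)|<1, x<0.
x=-0.34: |R|=0.7291
x=-2: |R|=0.2000
x=-10: |R|=0.1765
x=-100: |R|=0.3158
θ=3/4≥1/2 ⇒ |1+1/4x|<|1−3/4x| ∀x<0 ⇒ unbounded interval.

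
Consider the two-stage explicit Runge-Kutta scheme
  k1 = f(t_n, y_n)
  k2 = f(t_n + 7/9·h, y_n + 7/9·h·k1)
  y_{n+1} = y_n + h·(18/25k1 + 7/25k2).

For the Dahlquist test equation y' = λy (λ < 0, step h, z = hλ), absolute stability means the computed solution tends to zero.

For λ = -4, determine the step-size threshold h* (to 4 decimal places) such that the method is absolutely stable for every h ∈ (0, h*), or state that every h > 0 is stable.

On y'=λy, z=hλ:
  k1=λy_n ⇒ h·k1=z·y_n;  k2=λ(1+7/9z)y_n ⇒ h·k2=z(1+7/9z)y_n
  y_{n+1}/y_n = 1 + 18/25z + 7/25z(1+7/9z) = 1 + z + 49/225z²
  ⇒ R(z) = 1 + z + 49/225z².

Boundary: |R(x)|=1, x<0.
x=-0.77: |R|=0.3591
R=1: x+49/225x²=0 ⇒ x=−225/49=-4.5918; min R=1−1/(4·49/225)=-0.1480>−1
Confirm numerically:
  x=-4.520: |R|=0.92929 <1
  x=-3.430: |R|=0.13213 <1
  x=-3.106: |R|=0.00505 <1
  x=-2.666: |R|=0.11813 <1
  x=-4.781: |R|=1.19696 >1
  x=-4.704: |R|=1.11490 >1
Interval (-4.5918, 0).

(-4.5918,0); λ=-4 ⇒ h* = (225/49)/4 = 1.1480.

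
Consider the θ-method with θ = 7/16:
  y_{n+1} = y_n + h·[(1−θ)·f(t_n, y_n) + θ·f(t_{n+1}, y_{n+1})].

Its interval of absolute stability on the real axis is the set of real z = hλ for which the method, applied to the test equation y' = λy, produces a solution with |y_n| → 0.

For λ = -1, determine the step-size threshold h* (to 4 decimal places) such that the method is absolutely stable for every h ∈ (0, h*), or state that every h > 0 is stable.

Test eqn y'=λy, z=hλ:
  y_{n+1} = y_n + z·[9/16·y_n + 7/16·y_{n+1}] ⇒ (1 − 7/16z)y_{n+1} = (1 + 9/16z)y_n
  so R(z) = (1 + 9/16z)/(1 − 7/16z).

Solve |R(x)|<1 on ℝ⁻.
x=-0.47: |R|=0.6102
R=−1: 1+9/16x = −1+7/16x ⇒ -1/8x=2 ⇒ x=2/(-1/8)=-16.0000
Confirm numerically:
  x=-12.903: |R|=0.94174 <1
  x=-10.891: |R|=0.88922 <1
  x=-7.704: |R|=0.76273 <1
  x=-16.599: |R|=1.00906 >1
  x=-16.334: |R|=1.00513 >1
  x=-16.275: |R|=1.00423 >1
So |R|<1 on (-16.0000, 0).

(-16.0000,0); λ=-1 ⇒ h* = (16)/1 = 16.0000.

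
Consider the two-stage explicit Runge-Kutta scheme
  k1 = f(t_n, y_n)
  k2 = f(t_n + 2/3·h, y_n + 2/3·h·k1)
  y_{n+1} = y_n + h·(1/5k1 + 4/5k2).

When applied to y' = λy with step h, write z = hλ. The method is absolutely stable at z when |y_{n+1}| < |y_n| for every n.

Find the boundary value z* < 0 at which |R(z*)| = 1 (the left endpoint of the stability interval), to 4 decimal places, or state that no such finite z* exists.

Set f=λy, z=hλ:
  k1=λy_n ⇒ h·k1=z·y_n;  k2=λ(1+2/3z)y_n ⇒ h·k2=z(1+2/3z)y_n
  y_{n+1}/y_n = 1 + 1/5z + 4/5z(1+2/3z) = 1 + z + 8/15z²
  R(z) = 1 + z + 8/15z².

Need |R(x)|<1, x<0.
x=-1.66: |R|=0.8097
R=1: x+8/15x²=0 ⇒ x=−15/8=-1.8750; min R=1−1/(4·8/15)=0.5312>−1
Confirm numerically:
  x=-0.956: |R|=0.53143 <1
  x=-0.866: |R|=0.53398 <1
  x=-0.845: |R|=0.53581 <1
  x=-0.805: |R|=0.54061 <1
  x=-2.457: |R|=1.76265 >1
  x=-2.434: |R|=1.72566 >1
  x=-1.987: |R|=1.11869 >1
So |R|<1 on (-1.8750, 0).

left endpoint -1.8750.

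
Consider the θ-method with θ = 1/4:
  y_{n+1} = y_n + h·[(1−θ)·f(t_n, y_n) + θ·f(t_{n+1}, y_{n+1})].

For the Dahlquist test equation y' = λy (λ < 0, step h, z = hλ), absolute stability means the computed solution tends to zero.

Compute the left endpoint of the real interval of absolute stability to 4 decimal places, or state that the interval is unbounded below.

Test eqn y'=λy, z=hλ:
  y_{n+1} = y_n + z·[3/4·y_n + 1/4·y_{n+1}] ⇒ (1 − 1/4z)y_{n+1} = (1 + 3/4z)y_n
  Hence R(z) = (1 + 3/4z)/(1 − 1/4z).

Boundary: |R(x)|=1, x<0.
x=-1.11: |R|=0.1311
R=−1: 1+3/4x = −1+1/4x ⇒ -1/2x=2 ⇒ x=2/(-1/2)=-4.0000
Confirm numerically:
  x=-3.809: |R|=0.95108 <1
  x=-3.378: |R|=0.83139 <1
  x=-2.476: |R|=0.52934 <1
  x=-4.528: |R|=1.12383 >1
  x=-4.409: |R|=1.09728 >1
  x=-4.032: |R|=1.00797 >1
Stable set (-4.0000, 0).

left endpoint -4.0000.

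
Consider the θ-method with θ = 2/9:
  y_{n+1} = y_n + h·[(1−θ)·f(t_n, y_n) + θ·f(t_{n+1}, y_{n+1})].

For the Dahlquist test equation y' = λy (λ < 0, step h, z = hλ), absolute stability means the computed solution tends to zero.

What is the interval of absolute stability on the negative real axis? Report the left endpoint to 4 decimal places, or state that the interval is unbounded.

Set f=λy, z=hλ:
  y_{n+1} = y_n + z·[7/9·y_n + 2/9·y_{n+1}] ⇒ (1 − 2/9z)y_{n+1} = (1 + 7/9z)y_n
  so R(z) = (1 + 7/9z)/(1 − 2/9z).

Solve |R(x)|<1 on ℝ⁻.
x=-0.64: |R|=0.4397
R=−1: 1+7/9x = −1+2/9x ⇒ -5/9x=2 ⇒ x=2/(-5/9)=-3.6000
Confirm numerically:
  x=-3.511: |R|=0.97223 <1
  x=-1.817: |R|=0.29436 <1
  x=-1.715: |R|=0.24175 <1
  x=-4.183: |R|=1.16786 >1
  x=-3.844: |R|=1.07311 >1
Stable set (-3.6000, 0).

(-3.6000, 0).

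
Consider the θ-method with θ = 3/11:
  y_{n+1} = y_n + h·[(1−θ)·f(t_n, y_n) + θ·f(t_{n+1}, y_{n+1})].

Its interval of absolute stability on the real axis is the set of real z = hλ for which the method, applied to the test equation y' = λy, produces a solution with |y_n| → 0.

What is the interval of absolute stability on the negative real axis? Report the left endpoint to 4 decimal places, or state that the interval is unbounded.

Test eqn y'=λy, z=hλ:
  y_{n+1} = y_n + z·[8/11·y_n + 3/11·y_{n+1}] ⇒ (1 − 3/11z)y_{n+1} = (1 + 8/11z)y_n
  so R(z) = (1 + 8/11z)/(1 − 3/11z).

Find x<0 with |R(x)|<1.
x=-1.2: |R|=0.0959
R=−1: 1+8/11x = −1+3/11x ⇒ -5/11x=2 ⇒ x=2/(-5/11)=-4.4000
Confirm numerically:
  x=-4.364: |R|=0.99253 <1
  x=-3.746: |R|=0.85295 <1
  x=-3.504: |R|=0.79174 <1
  x=-4.949: |R|=1.10620 >1
  x=-4.595: |R|=1.03934 >1
Interval (-4.4000, 0).

z∈(-4.4000,0).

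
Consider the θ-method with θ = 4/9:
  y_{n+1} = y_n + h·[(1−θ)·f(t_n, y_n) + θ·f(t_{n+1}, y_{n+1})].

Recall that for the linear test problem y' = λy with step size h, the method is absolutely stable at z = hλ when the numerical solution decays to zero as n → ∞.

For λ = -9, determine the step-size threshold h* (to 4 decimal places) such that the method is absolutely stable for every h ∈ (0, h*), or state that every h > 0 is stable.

On y'=λy, z=hλ:
  y_{n+1} = y_n + z·[5/9·y_n + 4/9·y_{n+1}] ⇒ (1 − 4/9z)y_{n+1} = (1 + 5/9z)y_n
  R(z) = (1 + 5/9z)/(1 − 4/9z).

Boundary: |R(x)|=1, x<0.
x=-1.55: |R|=0.0822
R=−1: 1+5/9x = −1+4/9x ⇒ -1/9x=2 ⇒ x=2/(-1/9)=-18.0000
Confirm numerically:
  x=-17.957: |R|=0.99947 <1
  x=-12.201: |R|=0.89968 <1
  x=-12.077: |R|=0.89665 <1
  x=-11.258: |R|=0.87522 <1
  x=-18.525: |R|=1.00632 >1
  x=-18.465: |R|=1.00561 >1
  x=-18.086: |R|=1.00106 >1
Stable set (-18.0000, 0).

(-18.0000,0); λ=-9 ⇒ h* = (18)/9 = 2.0000.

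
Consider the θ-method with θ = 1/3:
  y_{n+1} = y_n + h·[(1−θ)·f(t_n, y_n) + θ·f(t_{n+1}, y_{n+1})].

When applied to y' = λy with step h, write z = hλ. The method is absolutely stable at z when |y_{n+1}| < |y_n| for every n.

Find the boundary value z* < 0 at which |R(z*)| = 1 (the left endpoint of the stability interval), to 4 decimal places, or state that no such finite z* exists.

Set f=λy, z=hλ:
  y_{n+1} = y_n + z·[2/3·y_n + 1/3·y_{n+1}] ⇒ (1 − 1/3z)y_{n+1} = (1 + 2/3z)y_n
  ⇒ R(z) = (1 + 2/3z)/(1 − 1/3z).

Find x<0 with |R(x)|<1.
x=-0.71: |R|=0.4259
R=−1: 1+2/3x = −1+1/3x ⇒ -1/3x=2 ⇒ x=2/(-1/3)=-6.0000
Confirm numerically:
  x=-5.807: |R|=0.97809 <1
  x=-3.272: |R|=0.56505 <1
  x=-3.164: |R|=0.53991 <1
  x=-6.055: |R|=1.00607 >1
  x=-6.031: |R|=1.00343 >1
So |R|<1 on (-6.0000, 0).

z* = -6.0000.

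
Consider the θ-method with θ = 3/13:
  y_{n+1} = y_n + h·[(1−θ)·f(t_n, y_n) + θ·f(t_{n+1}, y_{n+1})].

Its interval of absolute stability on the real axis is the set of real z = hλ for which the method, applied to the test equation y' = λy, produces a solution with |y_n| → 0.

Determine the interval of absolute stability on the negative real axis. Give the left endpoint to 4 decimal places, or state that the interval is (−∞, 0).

On y'=λy, z=hλ:
  y_{n+1} = y_n + z·[10/13·y_n + 3/13·y_{n+1}] ⇒ (1 − 3/13z)y_{n+1} = (1 + 10/13z)y_n
  ⇒ R(z) = (1 + 10/13z)/(1 − 3/13z).

Solve |R(x)|<1 on ℝ⁻.
x=-1.11: |R|=0.1164
R=−1: 1+10/13x = −1+3/13x ⇒ -7/13x=2 ⇒ x=2/(-7/13)=-3.7143
Confirm numerically:
  x=-3.658: |R|=0.98357 <1
  x=-2.388: |R|=0.53958 <1
  x=-2.272: |R|=0.49051 <1
  x=-2.142: |R|=0.43344 <1
  x=-4.309: |R|=1.16057 >1
  x=-4.186: |R|=1.12920 >1
  x=-3.937: |R|=1.06284 >1
Stable set (-3.7143, 0).

(-3.7143, 0).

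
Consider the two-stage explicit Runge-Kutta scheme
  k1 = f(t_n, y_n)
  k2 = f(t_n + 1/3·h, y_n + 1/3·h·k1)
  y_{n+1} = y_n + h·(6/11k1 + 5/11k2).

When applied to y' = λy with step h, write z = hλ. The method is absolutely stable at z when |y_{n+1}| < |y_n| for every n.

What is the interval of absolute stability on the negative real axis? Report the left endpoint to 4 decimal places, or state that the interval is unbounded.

On y'=λy, z=hλ:
  k1=λy_n ⇒ h·k1=z·y_n;  k2=λ(1+1/3z)y_n ⇒ h·k2=z(1+1/3z)y_n
  y_{n+1}/y_n = 1 + 6/11z + 5/11z(1+1/3z) = 1 + z + 5/33z²
  ⇒ R(z) = 1 + z + 5/33z².

Need |R(x)|<1, x<0.
x=-0.8: |R|=0.2970
R=1: x+5/33x²=0 ⇒ x=−33/5=-6.6000; min R=1−1/(4·5/33)=-0.6500>−1
Confirm numerically:
  x=-6.457: |R|=0.86010 <1
  x=-5.024: |R|=0.19967 <1
  x=-4.532: |R|=0.42003 <1
  x=-6.720: |R|=1.12218 >1
  x=-6.714: |R|=1.11597 >1
  x=-6.694: |R|=1.09534 >1
Interval (-6.6000, 0).

z∈(-6.6000,0).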